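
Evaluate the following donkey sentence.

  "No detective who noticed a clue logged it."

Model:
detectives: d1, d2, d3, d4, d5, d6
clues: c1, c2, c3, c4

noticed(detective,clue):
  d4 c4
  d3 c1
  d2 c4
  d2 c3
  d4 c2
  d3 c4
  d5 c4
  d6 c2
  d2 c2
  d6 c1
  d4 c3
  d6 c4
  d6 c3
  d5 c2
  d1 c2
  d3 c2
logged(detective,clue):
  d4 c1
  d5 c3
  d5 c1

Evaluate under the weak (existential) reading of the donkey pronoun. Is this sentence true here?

"it" takes "a clue" as antecedent — a donkey pronoun bound across the clause boundary.
Truth condition: for no (d,c) with noticed(d,c) does logged(d,c) hold.
Restrictor pairs — does the scope hold? (d1,c2):fails  (d2,c2):fails  (d2,c3):fails  (d2,c4):fails  (d3,c1):fails  (d3,c2):fails  (d3,c4):fails  (d4,c2):fails  (d4,c3):fails  (d4,c4):fails  (d5,c2):fails  (d5,c4):fails  (d6,c1):fails  (d6,c2):fails  (d6,c3):fails  (d6,c4):fails
Scope holds for no restrictor pair, so the sentence is true.

True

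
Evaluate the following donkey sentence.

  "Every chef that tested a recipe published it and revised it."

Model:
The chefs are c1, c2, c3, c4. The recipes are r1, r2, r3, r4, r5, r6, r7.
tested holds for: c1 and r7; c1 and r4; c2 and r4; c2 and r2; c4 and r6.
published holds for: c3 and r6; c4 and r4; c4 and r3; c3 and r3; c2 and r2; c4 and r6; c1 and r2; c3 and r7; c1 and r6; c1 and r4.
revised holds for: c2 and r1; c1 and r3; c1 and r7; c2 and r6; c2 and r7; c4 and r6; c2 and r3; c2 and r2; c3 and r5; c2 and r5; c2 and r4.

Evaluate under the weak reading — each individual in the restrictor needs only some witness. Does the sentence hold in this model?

False

"it" takes "a recipe" as antecedent — a donkey pronoun bound across the clause boundary.
Weak reading: every chef c with some tested-recipe has at least one tested-recipe r such that published(c,r) ∧ revised(c,r).
Per chef: c1:✗  c2:✓  c4:✓
c1 has no witness among its tested-recipes.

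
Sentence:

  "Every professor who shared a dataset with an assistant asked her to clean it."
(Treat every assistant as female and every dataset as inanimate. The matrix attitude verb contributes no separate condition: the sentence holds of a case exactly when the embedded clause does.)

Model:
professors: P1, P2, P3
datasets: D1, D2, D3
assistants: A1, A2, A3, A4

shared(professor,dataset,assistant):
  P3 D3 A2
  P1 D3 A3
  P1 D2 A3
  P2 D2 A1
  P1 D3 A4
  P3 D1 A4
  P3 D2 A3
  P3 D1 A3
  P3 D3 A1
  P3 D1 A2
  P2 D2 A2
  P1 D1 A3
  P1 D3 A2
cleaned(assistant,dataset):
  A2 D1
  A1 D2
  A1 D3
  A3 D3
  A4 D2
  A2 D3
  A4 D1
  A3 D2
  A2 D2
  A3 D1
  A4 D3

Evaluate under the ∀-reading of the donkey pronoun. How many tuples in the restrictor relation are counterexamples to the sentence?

"her" takes "an assistant" as antecedent and "it" takes "a dataset"; both are donkey pronouns co-varying with the restrictor.
Strong reading: for every (p,d,a) with shared(p,d,a), cleaned(a,d).
Restrictor triples: (P1,D1,A3)→cleaned(A3,D1) ✓  (P1,D2,A3)→cleaned(A3,D2) ✓  (P1,D3,A2)→cleaned(A2,D3) ✓  (P1,D3,A3)→cleaned(A3,D3) ✓  (P1,D3,A4)→cleaned(A4,D3) ✓  (P2,D2,A1)→cleaned(A1,D2) ✓  (P2,D2,A2)→cleaned(A2,D2) ✓  (P3,D1,A2)→cleaned(A2,D1) ✓  (P3,D1,A3)→cleaned(A3,D1) ✓  (P3,D1,A4)→cleaned(A4,D1) ✓  (P3,D2,A3)→cleaned(A3,D2) ✓  (P3,D3,A1)→cleaned(A1,D3) ✓  (P3,D3,A2)→cleaned(A2,D3) ✓
Counterexamples (restrictor triples failing the scope): 0.

0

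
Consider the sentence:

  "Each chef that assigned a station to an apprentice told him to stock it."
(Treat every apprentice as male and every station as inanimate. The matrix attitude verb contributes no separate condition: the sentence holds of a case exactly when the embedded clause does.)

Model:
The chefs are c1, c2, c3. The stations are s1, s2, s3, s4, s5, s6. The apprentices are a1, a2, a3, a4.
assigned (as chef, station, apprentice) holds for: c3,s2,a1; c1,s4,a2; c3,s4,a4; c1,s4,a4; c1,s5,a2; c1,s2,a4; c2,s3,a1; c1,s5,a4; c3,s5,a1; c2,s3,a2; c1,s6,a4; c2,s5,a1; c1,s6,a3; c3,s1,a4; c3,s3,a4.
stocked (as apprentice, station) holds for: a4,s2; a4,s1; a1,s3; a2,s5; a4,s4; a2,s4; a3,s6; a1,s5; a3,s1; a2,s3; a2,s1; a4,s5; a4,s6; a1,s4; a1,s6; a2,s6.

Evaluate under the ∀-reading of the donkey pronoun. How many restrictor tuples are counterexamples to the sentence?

"him" takes "an apprentice" as antecedent and "it" takes "a station"; both are donkey pronouns co-varying with the restrictor.
Strong reading: for every (c,s,a) with assigned(c,s,a), stocked(a,s).
Restrictor triples: (c1,s2,a4)→stocked(a4,s2) ✓  (c1,s4,a2)→stocked(a2,s4) ✓  (c1,s4,a4)→stocked(a4,s4) ✓  (c1,s5,a2)→stocked(a2,s5) ✓  (c1,s5,a4)→stocked(a4,s5) ✓  (c1,s6,a3)→stocked(a3,s6) ✓  (c1,s6,a4)→stocked(a4,s6) ✓  (c2,s3,a1)→stocked(a1,s3) ✓  (c2,s3,a2)→stocked(a2,s3) ✓  (c2,s5,a1)→stocked(a1,s5) ✓  (c3,s1,a4)→stocked(a4,s1) ✓  (c3,s2,a1)→stocked(a1,s2) ✗  (c3,s3,a4)→stocked(a4,s3) ✗  (c3,s4,a4)→stocked(a4,s4) ✓  (c3,s5,a1)→stocked(a1,s5) ✓
Counterexamples (restrictor triples failing the scope): 2.

2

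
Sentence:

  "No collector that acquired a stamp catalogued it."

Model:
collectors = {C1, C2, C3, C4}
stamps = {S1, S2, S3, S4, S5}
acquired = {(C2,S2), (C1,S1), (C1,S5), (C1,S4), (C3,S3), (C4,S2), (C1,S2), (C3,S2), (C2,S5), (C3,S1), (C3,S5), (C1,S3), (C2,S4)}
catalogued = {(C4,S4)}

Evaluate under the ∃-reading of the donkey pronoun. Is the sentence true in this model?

True

"it" takes "a stamp" as antecedent — a donkey pronoun bound across the clause boundary.
Truth condition: for no (c,s) with acquired(c,s) does catalogued(c,s) hold.
Restrictor pairs — does the scope hold? (C1,S1):fails  (C1,S2):fails  (C1,S3):fails  (C1,S4):fails  (C1,S5):fails  (C2,S2):fails  (C2,S4):fails  (C2,S5):fails  (C3,S1):fails  (C3,S2):fails  (C3,S3):fails  (C3,S5):fails  (C4,S2):fails
Scope holds for no restrictor pair, so the sentence is true.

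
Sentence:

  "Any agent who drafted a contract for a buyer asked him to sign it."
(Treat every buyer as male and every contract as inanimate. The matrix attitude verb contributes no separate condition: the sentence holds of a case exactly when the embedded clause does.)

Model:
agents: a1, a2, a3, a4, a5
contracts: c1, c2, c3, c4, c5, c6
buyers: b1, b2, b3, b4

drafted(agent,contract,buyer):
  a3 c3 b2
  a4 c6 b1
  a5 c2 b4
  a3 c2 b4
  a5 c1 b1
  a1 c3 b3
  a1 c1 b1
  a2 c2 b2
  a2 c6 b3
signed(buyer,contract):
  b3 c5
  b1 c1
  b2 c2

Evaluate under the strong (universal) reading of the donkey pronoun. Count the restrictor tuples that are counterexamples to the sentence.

6

"him" takes "a buyer" as antecedent and "it" takes "a contract"; both are donkey pronouns co-varying with the restrictor.
Strong reading: for every (a,c,b) with drafted(a,c,b), signed(b,c).
Restrictor triples: (a1,c1,b1)→signed(b1,c1) ✓  (a1,c3,b3)→signed(b3,c3) ✗  (a2,c2,b2)→signed(b2,c2) ✓  (a2,c6,b3)→signed(b3,c6) ✗  (a3,c2,b4)→signed(b4,c2) ✗  (a3,c3,b2)→signed(b2,c3) ✗  (a4,c6,b1)→signed(b1,c6) ✗  (a5,c1,b1)→signed(b1,c1) ✓  (a5,c2,b4)→signed(b4,c2) ✗
Counterexamples (restrictor triples failing the scope): 6.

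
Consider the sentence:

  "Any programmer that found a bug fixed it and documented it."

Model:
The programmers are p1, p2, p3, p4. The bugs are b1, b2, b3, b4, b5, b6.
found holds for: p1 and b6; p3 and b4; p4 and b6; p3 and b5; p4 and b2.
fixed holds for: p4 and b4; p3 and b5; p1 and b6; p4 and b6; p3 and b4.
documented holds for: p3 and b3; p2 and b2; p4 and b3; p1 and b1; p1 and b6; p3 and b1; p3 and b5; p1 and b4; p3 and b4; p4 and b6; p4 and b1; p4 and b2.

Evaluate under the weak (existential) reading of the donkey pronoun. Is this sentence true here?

"it" takes "a bug" as antecedent — a donkey pronoun bound across the clause boundary.
Weak reading: every programmer p with some found-bug has at least one found-bug b such that fixed(p,b) ∧ documented(p,b).
Per programmer: p1:✓  p3:✓  p4:✓
Every programmer in the restrictor has a witness.

True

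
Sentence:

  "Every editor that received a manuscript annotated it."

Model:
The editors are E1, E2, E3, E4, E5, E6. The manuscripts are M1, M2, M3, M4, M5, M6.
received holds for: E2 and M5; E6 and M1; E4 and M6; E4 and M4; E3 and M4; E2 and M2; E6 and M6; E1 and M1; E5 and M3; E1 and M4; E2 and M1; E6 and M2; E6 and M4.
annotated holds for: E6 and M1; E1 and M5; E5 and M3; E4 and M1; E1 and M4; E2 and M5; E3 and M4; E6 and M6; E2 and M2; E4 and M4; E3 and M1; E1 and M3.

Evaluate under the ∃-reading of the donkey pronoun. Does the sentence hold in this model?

"it" takes "a manuscript" as antecedent — a donkey pronoun bound across the clause boundary.
Weak reading: every editor e with some received-manuscript has at least one received-manuscript m such that annotated(e,m).
Per editor: E1:✓  E2:✓  E3:✓  E4:✓  E5:✓  E6:✓
Every editor in the restrictor has a witness.

True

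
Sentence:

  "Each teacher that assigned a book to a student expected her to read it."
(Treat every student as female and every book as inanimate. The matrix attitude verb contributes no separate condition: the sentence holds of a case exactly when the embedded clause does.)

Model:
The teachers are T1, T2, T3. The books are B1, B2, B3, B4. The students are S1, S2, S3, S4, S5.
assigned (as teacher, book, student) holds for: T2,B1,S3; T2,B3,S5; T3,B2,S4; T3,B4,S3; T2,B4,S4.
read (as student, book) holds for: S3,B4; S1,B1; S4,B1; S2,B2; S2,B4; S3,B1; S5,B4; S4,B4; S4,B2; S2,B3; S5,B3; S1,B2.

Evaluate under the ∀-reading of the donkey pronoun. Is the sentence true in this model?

True

"her" takes "a student" as antecedent and "it" takes "a book"; both are donkey pronouns co-varying with the restrictor.
Strong reading: for every (t,b,s) with assigned(t,b,s), read(s,b).
Restrictor triples: (T2,B1,S3)→read(S3,B1) ✓  (T2,B3,S5)→read(S5,B3) ✓  (T2,B4,S4)→read(S4,B4) ✓  (T3,B2,S4)→read(S4,B2) ✓  (T3,B4,S3)→read(S3,B4) ✓
Every restrictor triple satisfies the scope.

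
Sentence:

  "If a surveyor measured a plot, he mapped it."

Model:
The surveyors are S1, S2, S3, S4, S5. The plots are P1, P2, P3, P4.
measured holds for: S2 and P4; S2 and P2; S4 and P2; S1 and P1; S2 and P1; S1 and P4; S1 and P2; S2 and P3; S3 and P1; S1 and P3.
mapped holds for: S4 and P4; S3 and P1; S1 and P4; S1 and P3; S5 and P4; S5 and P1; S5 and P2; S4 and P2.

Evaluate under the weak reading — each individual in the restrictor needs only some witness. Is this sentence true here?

False

"it" takes "a plot" as antecedent — a donkey pronoun bound across the clause boundary.
Weak reading: every surveyor s with some measured-plot has at least one measured-plot p such that mapped(s,p).
Per surveyor: S1:✓  S2:✗  S3:✓  S4:✓
S2 has no witness among its measured-plots.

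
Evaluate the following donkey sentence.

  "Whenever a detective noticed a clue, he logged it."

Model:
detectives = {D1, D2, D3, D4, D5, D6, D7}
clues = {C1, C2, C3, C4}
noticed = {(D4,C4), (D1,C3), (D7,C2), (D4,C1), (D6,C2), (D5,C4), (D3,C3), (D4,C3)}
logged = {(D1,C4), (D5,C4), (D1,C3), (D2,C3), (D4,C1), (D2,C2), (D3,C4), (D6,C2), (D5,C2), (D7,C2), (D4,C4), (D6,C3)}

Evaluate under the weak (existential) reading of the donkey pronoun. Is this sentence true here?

False

"it" takes "a clue" as antecedent — a donkey pronoun bound across the clause boundary.
Weak reading: every detective d with some noticed-clue has at least one noticed-clue c such that logged(d,c).
Per detective: D1:✓  D3:✗  D4:✓  D5:✓  D6:✓  D7:✓
D3 has no witness among its noticed-clues.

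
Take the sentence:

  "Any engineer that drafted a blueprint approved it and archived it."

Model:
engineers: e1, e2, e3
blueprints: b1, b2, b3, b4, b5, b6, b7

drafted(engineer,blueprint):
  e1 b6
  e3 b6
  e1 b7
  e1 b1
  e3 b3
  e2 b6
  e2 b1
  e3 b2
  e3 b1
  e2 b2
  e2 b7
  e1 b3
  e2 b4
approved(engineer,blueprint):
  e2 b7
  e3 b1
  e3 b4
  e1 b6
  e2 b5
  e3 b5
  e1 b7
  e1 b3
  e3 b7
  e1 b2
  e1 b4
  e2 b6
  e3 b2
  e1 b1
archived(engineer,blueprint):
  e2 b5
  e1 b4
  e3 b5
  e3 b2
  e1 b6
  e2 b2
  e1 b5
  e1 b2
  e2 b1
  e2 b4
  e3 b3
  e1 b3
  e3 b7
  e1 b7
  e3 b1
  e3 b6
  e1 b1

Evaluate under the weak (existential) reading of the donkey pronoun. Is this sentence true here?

False

"it" takes "a blueprint" as antecedent — a donkey pronoun bound across the clause boundary.
Weak reading: every engineer e with some drafted-blueprint has at least one drafted-blueprint b such that approved(e,b) ∧ archived(e,b).
Per engineer: e1:✓  e2:✗  e3:✓
e2 has no witness among its drafted-blueprints.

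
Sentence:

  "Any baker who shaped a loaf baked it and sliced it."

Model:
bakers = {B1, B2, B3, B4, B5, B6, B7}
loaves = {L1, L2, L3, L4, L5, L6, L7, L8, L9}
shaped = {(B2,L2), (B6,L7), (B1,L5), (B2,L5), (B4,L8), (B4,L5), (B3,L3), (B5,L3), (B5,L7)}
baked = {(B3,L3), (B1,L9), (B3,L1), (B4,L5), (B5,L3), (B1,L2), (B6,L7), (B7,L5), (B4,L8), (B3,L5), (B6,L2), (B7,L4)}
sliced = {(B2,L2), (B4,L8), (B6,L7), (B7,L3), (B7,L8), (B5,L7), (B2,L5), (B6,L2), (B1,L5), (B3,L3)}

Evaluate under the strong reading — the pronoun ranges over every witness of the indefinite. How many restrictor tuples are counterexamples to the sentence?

"it" takes "a loaf" as antecedent — a donkey pronoun bound across the clause boundary.
Strong reading: for every (b,l) with shaped(b,l), baked(b,l) ∧ sliced(b,l).
Restrictor pairs: (B1,L5) ✗  (B2,L2) ✗  (B2,L5) ✗  (B3,L3) ✓  (B4,L5) ✗  (B4,L8) ✓  (B5,L3) ✗  (B5,L7) ✗  (B6,L7) ✓
Counterexamples (restrictor pairs failing the scope): 6.

6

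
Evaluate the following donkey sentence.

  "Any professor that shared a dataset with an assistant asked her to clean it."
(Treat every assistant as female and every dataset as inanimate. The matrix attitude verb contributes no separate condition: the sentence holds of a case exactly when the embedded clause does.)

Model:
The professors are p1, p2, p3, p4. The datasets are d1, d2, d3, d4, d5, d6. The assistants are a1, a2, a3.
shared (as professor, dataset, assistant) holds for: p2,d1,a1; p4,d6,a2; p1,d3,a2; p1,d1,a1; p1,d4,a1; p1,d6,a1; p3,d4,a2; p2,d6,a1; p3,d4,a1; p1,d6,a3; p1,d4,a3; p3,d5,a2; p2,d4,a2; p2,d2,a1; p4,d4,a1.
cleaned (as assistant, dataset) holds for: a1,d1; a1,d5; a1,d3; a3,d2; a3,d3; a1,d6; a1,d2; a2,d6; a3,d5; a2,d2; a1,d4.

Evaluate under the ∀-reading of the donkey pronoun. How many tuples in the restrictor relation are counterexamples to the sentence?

"her" takes "an assistant" as antecedent and "it" takes "a dataset"; both are donkey pronouns co-varying with the restrictor.
Strong reading: for every (p,d,a) with shared(p,d,a), cleaned(a,d).
Restrictor triples: (p1,d1,a1)→cleaned(a1,d1) ✓  (p1,d3,a2)→cleaned(a2,d3) ✗  (p1,d4,a1)→cleaned(a1,d4) ✓  (p1,d4,a3)→cleaned(a3,d4) ✗  (p1,d6,a1)→cleaned(a1,d6) ✓  (p1,d6,a3)→cleaned(a3,d6) ✗  (p2,d1,a1)→cleaned(a1,d1) ✓  (p2,d2,a1)→cleaned(a1,d2) ✓  (p2,d4,a2)→cleaned(a2,d4) ✗  (p2,d6,a1)→cleaned(a1,d6) ✓  (p3,d4,a1)→cleaned(a1,d4) ✓  (p3,d4,a2)→cleaned(a2,d4) ✗  (p3,d5,a2)→cleaned(a2,d5) ✗  (p4,d4,a1)→cleaned(a1,d4) ✓  (p4,d6,a2)→cleaned(a2,d6) ✓
Counterexamples (restrictor triples failing the scope): 6.

6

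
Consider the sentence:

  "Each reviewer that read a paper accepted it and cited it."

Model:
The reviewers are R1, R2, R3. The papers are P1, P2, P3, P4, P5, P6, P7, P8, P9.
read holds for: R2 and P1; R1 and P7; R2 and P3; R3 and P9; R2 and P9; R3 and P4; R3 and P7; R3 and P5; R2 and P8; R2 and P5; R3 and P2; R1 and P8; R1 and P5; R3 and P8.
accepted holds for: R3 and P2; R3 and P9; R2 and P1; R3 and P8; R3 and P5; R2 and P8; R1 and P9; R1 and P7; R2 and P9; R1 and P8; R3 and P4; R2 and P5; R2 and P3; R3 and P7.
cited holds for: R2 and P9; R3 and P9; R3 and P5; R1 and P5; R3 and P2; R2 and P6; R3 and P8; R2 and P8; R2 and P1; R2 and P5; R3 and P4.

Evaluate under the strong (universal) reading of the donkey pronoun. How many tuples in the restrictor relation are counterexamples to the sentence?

"it" takes "a paper" as antecedent — a donkey pronoun bound across the clause boundary.
Strong reading: for every (r,p) with read(r,p), accepted(r,p) ∧ cited(r,p).
Restrictor pairs: (R1,P5) ✗  (R1,P7) ✗  (R1,P8) ✗  (R2,P1) ✓  (R2,P3) ✗  (R2,P5) ✓  (R2,P8) ✓  (R2,P9) ✓  (R3,P2) ✓  (R3,P4) ✓  (R3,P5) ✓  (R3,P7) ✗  (R3,P8) ✓  (R3,P9) ✓
Counterexamples (restrictor pairs failing the scope): 5.

5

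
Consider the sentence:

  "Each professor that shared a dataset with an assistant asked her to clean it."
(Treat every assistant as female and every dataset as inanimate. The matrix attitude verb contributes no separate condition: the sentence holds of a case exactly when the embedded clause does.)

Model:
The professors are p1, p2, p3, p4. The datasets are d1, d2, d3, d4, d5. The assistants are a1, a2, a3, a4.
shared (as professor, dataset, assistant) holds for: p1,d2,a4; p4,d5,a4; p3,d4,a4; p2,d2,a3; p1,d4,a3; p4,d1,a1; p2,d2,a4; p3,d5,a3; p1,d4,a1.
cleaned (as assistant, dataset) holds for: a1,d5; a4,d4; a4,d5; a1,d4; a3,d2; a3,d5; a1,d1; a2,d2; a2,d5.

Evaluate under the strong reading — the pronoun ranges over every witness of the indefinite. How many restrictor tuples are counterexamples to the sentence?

3

"her" takes "an assistant" as antecedent and "it" takes "a dataset"; both are donkey pronouns co-varying with the restrictor.
Strong reading: for every (p,d,a) with shared(p,d,a), cleaned(a,d).
Restrictor triples: (p1,d2,a4)→cleaned(a4,d2) ✗  (p1,d4,a1)→cleaned(a1,d4) ✓  (p1,d4,a3)→cleaned(a3,d4) ✗  (p2,d2,a3)→cleaned(a3,d2) ✓  (p2,d2,a4)→cleaned(a4,d2) ✗  (p3,d4,a4)→cleaned(a4,d4) ✓  (p3,d5,a3)→cleaned(a3,d5) ✓  (p4,d1,a1)→cleaned(a1,d1) ✓  (p4,d5,a4)→cleaned(a4,d5) ✓
Counterexamples (restrictor triples failing the scope): 3.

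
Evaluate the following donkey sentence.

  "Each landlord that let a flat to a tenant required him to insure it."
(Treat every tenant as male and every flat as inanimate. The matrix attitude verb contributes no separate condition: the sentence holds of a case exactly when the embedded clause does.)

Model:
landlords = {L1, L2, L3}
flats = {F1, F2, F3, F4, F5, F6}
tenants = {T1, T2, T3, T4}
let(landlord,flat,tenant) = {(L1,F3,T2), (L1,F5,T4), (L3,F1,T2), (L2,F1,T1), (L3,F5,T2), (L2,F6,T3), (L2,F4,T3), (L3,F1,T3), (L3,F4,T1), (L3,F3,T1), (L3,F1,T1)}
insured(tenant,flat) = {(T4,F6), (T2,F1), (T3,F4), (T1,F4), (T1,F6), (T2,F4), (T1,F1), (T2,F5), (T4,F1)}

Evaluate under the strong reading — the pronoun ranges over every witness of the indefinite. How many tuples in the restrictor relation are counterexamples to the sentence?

5

"him" takes "a tenant" as antecedent and "it" takes "a flat"; both are donkey pronouns co-varying with the restrictor.
Strong reading: for every (l,f,t) with let(l,f,t), insured(t,f).
Restrictor triples: (L1,F3,T2)→insured(T2,F3) ✗  (L1,F5,T4)→insured(T4,F5) ✗  (L2,F1,T1)→insured(T1,F1) ✓  (L2,F4,T3)→insured(T3,F4) ✓  (L2,F6,T3)→insured(T3,F6) ✗  (L3,F1,T1)→insured(T1,F1) ✓  (L3,F1,T2)→insured(T2,F1) ✓  (L3,F1,T3)→insured(T3,F1) ✗  (L3,F3,T1)→insured(T1,F3) ✗  (L3,F4,T1)→insured(T1,F4) ✓  (L3,F5,T2)→insured(T2,F5) ✓
Counterexamples (restrictor triples failing the scope): 5.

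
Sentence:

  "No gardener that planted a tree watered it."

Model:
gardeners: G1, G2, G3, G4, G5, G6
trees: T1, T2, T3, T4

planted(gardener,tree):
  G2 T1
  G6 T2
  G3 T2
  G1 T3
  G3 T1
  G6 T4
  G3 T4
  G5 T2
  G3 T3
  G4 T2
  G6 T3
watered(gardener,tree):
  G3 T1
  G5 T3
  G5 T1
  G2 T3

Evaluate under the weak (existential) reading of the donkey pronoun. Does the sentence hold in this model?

False

"it" takes "a tree" as antecedent — a donkey pronoun bound across the clause boundary.
Truth condition: for no (g,t) with planted(g,t) does watered(g,t) hold.
Restrictor pairs — does the scope hold? (G1,T3):fails  (G2,T1):fails  (G3,T1):holds  (G3,T2):fails  (G3,T3):fails  (G3,T4):fails  (G4,T2):fails  (G5,T2):fails  (G6,T2):fails  (G6,T3):fails  (G6,T4):fails
Scope holds for 1 pair(s), so the sentence is false.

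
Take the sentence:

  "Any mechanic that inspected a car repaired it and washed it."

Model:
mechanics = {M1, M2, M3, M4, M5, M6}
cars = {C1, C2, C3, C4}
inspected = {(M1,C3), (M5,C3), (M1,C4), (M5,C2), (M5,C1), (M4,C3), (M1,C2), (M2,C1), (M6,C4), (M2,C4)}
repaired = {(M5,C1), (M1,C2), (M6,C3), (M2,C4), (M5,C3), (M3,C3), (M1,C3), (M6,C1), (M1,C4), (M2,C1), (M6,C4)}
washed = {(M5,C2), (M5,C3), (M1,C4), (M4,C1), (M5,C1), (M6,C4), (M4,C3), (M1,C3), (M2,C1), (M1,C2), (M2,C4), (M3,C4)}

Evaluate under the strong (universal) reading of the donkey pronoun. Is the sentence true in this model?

False

"it" takes "a car" as antecedent — a donkey pronoun bound across the clause boundary.
Strong reading: for every (m,c) with inspected(m,c), repaired(m,c) ∧ washed(m,c).
Restrictor pairs: (M1,C2) ✓  (M1,C3) ✓  (M1,C4) ✓  (M2,C1) ✓  (M2,C4) ✓  (M4,C3) ✗  (M5,C1) ✓  (M5,C2) ✗  (M5,C3) ✓  (M6,C4) ✓
Counterexample: (M4,C3) is in inspected but fails the scope.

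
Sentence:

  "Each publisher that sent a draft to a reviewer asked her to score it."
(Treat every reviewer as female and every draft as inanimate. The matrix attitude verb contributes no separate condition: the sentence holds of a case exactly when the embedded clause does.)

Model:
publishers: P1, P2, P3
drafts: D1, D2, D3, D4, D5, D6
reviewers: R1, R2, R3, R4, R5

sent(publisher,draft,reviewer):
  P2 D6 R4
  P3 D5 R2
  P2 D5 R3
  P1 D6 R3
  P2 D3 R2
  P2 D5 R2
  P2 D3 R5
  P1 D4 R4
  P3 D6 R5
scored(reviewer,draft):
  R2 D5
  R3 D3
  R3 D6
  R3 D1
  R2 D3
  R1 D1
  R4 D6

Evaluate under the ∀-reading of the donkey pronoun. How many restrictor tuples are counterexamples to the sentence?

"her" takes "a reviewer" as antecedent and "it" takes "a draft"; both are donkey pronouns co-varying with the restrictor.
Strong reading: for every (p,d,r) with sent(p,d,r), scored(r,d).
Restrictor triples: (P1,D4,R4)→scored(R4,D4) ✗  (P1,D6,R3)→scored(R3,D6) ✓  (P2,D3,R2)→scored(R2,D3) ✓  (P2,D3,R5)→scored(R5,D3) ✗  (P2,D5,R2)→scored(R2,D5) ✓  (P2,D5,R3)→scored(R3,D5) ✗  (P2,D6,R4)→scored(R4,D6) ✓  (P3,D5,R2)→scored(R2,D5) ✓  (P3,D6,R5)→scored(R5,D6) ✗
Counterexamples (restrictor triples failing the scope): 4.

4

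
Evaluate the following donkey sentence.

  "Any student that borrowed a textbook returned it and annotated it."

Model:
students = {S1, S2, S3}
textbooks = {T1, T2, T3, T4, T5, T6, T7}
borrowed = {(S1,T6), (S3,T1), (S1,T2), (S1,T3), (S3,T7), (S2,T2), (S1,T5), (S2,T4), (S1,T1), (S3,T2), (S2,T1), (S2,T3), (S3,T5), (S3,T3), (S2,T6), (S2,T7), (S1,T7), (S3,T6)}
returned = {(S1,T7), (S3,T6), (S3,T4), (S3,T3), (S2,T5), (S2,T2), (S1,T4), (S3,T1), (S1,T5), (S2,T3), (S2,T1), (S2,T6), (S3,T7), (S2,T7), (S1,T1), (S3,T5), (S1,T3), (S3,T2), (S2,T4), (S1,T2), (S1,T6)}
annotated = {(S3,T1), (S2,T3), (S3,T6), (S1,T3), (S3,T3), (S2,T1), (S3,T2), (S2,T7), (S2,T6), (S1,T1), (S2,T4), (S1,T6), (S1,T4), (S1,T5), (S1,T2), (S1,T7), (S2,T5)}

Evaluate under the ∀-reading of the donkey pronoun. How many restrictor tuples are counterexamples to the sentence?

"it" takes "a textbook" as antecedent — a donkey pronoun bound across the clause boundary.
Strong reading: for every (s,t) with borrowed(s,t), returned(s,t) ∧ annotated(s,t).
Restrictor pairs: (S1,T1) ✓  (S1,T2) ✓  (S1,T3) ✓  (S1,T5) ✓  (S1,T6) ✓  (S1,T7) ✓  (S2,T1) ✓  (S2,T2) ✗  (S2,T3) ✓  (S2,T4) ✓  (S2,T6) ✓  (S2,T7) ✓  (S3,T1) ✓  (S3,T2) ✓  (S3,T3) ✓  (S3,T5) ✗  (S3,T6) ✓  (S3,T7) ✗
Counterexamples (restrictor pairs failing the scope): 3.

3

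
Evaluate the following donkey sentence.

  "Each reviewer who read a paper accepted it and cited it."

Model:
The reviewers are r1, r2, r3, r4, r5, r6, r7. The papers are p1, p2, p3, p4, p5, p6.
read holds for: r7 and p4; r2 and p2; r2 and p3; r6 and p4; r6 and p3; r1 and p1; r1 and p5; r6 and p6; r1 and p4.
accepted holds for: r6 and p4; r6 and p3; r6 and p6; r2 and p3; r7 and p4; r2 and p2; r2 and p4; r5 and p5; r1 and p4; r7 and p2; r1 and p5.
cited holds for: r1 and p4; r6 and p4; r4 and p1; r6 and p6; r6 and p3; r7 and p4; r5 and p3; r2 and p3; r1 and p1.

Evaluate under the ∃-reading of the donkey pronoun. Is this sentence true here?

"it" takes "a paper" as antecedent — a donkey pronoun bound across the clause boundary.
Weak reading: every reviewer r with some read-paper has at least one read-paper p such that accepted(r,p) ∧ cited(r,p).
Per reviewer: r1:✓  r2:✓  r6:✓  r7:✓
Every reviewer in the restrictor has a witness.

True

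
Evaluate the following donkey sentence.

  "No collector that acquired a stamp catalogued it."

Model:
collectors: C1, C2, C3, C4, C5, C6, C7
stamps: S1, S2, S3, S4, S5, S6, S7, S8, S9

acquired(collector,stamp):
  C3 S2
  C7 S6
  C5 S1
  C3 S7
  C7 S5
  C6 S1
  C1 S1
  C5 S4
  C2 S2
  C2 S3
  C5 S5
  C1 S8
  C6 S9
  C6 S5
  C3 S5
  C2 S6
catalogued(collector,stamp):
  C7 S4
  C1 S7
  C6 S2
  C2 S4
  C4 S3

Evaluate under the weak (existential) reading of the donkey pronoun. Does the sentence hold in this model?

"it" takes "a stamp" as antecedent — a donkey pronoun bound across the clause boundary.
Truth condition: for no (c,s) with acquired(c,s) does catalogued(c,s) hold.
Restrictor pairs — does the scope hold? (C1,S1):fails  (C1,S8):fails  (C2,S2):fails  (C2,S3):fails  (C2,S6):fails  (C3,S2):fails  (C3,S5):fails  (C3,S7):fails  (C5,S1):fails  (C5,S4):fails  (C5,S5):fails  (C6,S1):fails  (C6,S5):fails  (C6,S9):fails  (C7,S5):fails  (C7,S6):fails
Scope holds for no restrictor pair, so the sentence is true.

True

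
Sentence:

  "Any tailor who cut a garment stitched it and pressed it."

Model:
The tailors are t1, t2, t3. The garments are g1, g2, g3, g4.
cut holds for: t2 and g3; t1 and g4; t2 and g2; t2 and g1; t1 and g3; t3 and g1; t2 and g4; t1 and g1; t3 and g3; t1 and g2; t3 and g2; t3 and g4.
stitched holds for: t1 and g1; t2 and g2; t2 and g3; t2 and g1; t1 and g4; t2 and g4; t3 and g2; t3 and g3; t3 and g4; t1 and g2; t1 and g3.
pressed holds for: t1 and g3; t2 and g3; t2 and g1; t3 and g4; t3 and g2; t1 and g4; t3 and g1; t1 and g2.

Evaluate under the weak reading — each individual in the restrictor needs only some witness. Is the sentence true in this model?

"it" takes "a garment" as antecedent — a donkey pronoun bound across the clause boundary.
Weak reading: every tailor t with some cut-garment has at least one cut-garment g such that stitched(t,g) ∧ pressed(t,g).
Per tailor: t1:✓  t2:✓  t3:✓
Every tailor in the restrictor has a witness.

True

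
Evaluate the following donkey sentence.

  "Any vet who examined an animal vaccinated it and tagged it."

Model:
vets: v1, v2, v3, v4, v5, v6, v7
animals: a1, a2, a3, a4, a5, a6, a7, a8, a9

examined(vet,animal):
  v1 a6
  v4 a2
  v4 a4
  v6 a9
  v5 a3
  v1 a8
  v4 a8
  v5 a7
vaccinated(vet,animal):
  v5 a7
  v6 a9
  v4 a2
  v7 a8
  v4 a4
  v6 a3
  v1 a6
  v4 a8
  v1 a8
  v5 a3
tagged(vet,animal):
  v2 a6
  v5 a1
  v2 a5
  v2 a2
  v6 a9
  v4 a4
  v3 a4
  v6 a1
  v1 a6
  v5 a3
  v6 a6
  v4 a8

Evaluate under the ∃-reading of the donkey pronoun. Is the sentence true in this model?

"it" takes "an animal" as antecedent — a donkey pronoun bound across the clause boundary.
Weak reading: every vet v with some examined-animal has at least one examined-animal a such that vaccinated(v,a) ∧ tagged(v,a).
Per vet: v1:✓  v4:✓  v5:✓  v6:✓
Every vet in the restrictor has a witness.

True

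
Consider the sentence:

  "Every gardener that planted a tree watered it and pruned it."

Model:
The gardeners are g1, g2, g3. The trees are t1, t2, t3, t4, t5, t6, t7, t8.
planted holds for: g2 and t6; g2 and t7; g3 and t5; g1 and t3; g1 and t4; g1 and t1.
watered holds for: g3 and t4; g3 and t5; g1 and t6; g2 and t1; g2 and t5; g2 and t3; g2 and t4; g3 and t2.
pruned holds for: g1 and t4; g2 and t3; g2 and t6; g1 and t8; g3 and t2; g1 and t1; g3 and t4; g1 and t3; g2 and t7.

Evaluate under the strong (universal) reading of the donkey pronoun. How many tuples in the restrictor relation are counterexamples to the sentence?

6

"it" takes "a tree" as antecedent — a donkey pronoun bound across the clause boundary.
Strong reading: for every (g,t) with planted(g,t), watered(g,t) ∧ pruned(g,t).
Restrictor pairs: (g1,t1) ✗  (g1,t3) ✗  (g1,t4) ✗  (g2,t6) ✗  (g2,t7) ✗  (g3,t5) ✗
Counterexamples (restrictor pairs failing the scope): 6.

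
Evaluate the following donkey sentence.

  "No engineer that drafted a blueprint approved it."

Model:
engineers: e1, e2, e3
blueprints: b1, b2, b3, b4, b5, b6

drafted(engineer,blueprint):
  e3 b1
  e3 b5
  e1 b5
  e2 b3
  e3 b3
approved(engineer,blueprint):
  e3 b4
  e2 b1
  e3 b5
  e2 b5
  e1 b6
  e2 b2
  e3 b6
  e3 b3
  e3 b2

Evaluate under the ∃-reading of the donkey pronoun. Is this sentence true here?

"it" takes "a blueprint" as antecedent — a donkey pronoun bound across the clause boundary.
Truth condition: for no (e,b) with drafted(e,b) does approved(e,b) hold.
Restrictor pairs — does the scope hold? (e1,b5):fails  (e2,b3):fails  (e3,b1):fails  (e3,b3):holds  (e3,b5):holds
Scope holds for 2 pair(s), so the sentence is false.

False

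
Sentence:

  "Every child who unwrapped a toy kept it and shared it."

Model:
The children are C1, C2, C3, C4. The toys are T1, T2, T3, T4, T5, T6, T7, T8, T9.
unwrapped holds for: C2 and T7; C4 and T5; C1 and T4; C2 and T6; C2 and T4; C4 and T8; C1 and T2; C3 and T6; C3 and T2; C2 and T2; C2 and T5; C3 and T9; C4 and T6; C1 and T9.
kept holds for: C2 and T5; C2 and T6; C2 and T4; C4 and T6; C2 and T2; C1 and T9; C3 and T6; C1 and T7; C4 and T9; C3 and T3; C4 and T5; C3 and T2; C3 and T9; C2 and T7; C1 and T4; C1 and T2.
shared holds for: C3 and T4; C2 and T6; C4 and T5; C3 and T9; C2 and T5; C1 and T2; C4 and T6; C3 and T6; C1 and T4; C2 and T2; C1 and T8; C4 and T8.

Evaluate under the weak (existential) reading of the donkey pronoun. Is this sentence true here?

"it" takes "a toy" as antecedent — a donkey pronoun bound across the clause boundary.
Weak reading: every child c with some unwrapped-toy has at least one unwrapped-toy t such that kept(c,t) ∧ shared(c,t).
Per child: C1:✓  C2:✓  C3:✓  C4:✓
Every child in the restrictor has a witness.

True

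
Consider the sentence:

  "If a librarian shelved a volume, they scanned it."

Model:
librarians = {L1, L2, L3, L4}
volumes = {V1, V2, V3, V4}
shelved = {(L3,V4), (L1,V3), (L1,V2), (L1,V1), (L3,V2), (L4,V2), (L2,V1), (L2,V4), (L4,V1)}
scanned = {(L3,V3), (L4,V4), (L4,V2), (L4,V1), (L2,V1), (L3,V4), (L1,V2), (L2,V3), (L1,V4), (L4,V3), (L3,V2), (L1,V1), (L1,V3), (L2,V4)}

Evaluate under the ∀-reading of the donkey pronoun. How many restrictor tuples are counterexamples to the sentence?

0

"it" takes "a volume" as antecedent — a donkey pronoun bound across the clause boundary.
Strong reading: for every (l,v) with shelved(l,v), scanned(l,v).
Restrictor pairs: (L1,V1) ✓  (L1,V2) ✓  (L1,V3) ✓  (L2,V1) ✓  (L2,V4) ✓  (L3,V2) ✓  (L3,V4) ✓  (L4,V1) ✓  (L4,V2) ✓
Counterexamples (restrictor pairs failing the scope): 0.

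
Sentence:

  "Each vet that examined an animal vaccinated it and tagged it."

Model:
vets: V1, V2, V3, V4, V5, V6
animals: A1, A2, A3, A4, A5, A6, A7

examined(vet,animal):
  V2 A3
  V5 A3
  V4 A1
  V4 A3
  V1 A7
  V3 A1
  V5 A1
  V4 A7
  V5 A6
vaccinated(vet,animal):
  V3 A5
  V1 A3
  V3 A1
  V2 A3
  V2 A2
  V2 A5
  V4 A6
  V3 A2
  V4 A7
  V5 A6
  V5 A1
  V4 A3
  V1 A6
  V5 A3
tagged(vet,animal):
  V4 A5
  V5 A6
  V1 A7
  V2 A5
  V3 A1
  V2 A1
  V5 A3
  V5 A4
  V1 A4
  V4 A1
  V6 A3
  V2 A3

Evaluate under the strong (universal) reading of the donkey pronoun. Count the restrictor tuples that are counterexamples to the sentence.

"it" takes "an animal" as antecedent — a donkey pronoun bound across the clause boundary.
Strong reading: for every (v,a) with examined(v,a), vaccinated(v,a) ∧ tagged(v,a).
Restrictor pairs: (V1,A7) ✗  (V2,A3) ✓  (V3,A1) ✓  (V4,A1) ✗  (V4,A3) ✗  (V4,A7) ✗  (V5,A1) ✗  (V5,A3) ✓  (V5,A6) ✓
Counterexamples (restrictor pairs failing the scope): 5.

5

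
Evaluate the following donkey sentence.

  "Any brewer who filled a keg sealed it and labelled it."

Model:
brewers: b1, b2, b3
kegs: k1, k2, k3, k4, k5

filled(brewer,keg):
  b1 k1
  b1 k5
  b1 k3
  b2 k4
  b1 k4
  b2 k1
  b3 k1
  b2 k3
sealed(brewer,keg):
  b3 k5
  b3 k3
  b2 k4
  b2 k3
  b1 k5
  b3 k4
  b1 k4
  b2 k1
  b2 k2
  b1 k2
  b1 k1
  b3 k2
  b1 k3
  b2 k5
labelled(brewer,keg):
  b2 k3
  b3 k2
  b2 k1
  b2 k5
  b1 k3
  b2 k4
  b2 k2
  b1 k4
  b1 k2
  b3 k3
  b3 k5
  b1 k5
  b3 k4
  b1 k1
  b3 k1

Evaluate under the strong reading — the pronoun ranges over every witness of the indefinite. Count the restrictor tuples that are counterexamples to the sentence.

"it" takes "a keg" as antecedent — a donkey pronoun bound across the clause boundary.
Strong reading: for every (b,k) with filled(b,k), sealed(b,k) ∧ labelled(b,k).
Restrictor pairs: (b1,k1) ✓  (b1,k3) ✓  (b1,k4) ✓  (b1,k5) ✓  (b2,k1) ✓  (b2,k3) ✓  (b2,k4) ✓  (b3,k1) ✗
Counterexamples (restrictor pairs failing the scope): 1.

1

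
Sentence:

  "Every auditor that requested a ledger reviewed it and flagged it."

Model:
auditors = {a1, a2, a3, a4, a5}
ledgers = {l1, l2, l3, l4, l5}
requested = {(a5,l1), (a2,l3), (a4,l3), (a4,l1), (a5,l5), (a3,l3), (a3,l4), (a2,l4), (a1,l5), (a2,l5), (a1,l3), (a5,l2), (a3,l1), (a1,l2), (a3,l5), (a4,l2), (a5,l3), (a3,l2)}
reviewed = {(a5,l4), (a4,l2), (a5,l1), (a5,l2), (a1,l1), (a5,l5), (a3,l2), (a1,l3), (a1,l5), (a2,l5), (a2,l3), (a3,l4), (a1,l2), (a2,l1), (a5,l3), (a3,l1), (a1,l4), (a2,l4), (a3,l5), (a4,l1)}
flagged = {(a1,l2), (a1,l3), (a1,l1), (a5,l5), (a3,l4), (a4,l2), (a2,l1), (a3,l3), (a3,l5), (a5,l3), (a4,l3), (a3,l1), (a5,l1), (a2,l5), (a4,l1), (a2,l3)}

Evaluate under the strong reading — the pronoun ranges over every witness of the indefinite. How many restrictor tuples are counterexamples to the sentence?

"it" takes "a ledger" as antecedent — a donkey pronoun bound across the clause boundary.
Strong reading: for every (a,l) with requested(a,l), reviewed(a,l) ∧ flagged(a,l).
Restrictor pairs: (a1,l2) ✓  (a1,l3) ✓  (a1,l5) ✗  (a2,l3) ✓  (a2,l4) ✗  (a2,l5) ✓  (a3,l1) ✓  (a3,l2) ✗  (a3,l3) ✗  (a3,l4) ✓  (a3,l5) ✓  (a4,l1) ✓  (a4,l2) ✓  (a4,l3) ✗  (a5,l1) ✓  (a5,l2) ✗  (a5,l3) ✓  (a5,l5) ✓
Counterexamples (restrictor pairs failing the scope): 6.

6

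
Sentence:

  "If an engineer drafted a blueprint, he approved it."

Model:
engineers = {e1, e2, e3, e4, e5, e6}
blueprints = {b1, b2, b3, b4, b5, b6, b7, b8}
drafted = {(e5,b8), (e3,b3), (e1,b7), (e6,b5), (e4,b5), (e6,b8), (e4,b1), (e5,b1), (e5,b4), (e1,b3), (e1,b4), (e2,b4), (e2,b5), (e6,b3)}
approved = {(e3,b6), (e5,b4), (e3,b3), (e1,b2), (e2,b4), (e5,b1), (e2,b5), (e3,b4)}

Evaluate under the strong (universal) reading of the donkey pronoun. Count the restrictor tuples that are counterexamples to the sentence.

9

"it" takes "a blueprint" as antecedent — a donkey pronoun bound across the clause boundary.
Strong reading: for every (e,b) with drafted(e,b), approved(e,b).
Restrictor pairs: (e1,b3) ✗  (e1,b4) ✗  (e1,b7) ✗  (e2,b4) ✓  (e2,b5) ✓  (e3,b3) ✓  (e4,b1) ✗  (e4,b5) ✗  (e5,b1) ✓  (e5,b4) ✓  (e5,b8) ✗  (e6,b3) ✗  (e6,b5) ✗  (e6,b8) ✗
Counterexamples (restrictor pairs failing the scope): 9.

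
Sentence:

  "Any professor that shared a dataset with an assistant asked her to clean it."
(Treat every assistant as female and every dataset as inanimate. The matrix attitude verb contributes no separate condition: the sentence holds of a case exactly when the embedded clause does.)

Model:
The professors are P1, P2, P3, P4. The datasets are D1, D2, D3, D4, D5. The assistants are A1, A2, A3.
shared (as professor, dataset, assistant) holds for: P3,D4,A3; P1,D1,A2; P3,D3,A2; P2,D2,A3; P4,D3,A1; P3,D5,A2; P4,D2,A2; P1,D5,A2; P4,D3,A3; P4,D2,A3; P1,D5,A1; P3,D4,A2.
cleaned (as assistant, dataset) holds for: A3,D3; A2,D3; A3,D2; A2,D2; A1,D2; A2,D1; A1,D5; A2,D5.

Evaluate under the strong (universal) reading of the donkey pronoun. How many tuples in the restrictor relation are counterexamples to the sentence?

3

"her" takes "an assistant" as antecedent and "it" takes "a dataset"; both are donkey pronouns co-varying with the restrictor.
Strong reading: for every (p,d,a) with shared(p,d,a), cleaned(a,d).
Restrictor triples: (P1,D1,A2)→cleaned(A2,D1) ✓  (P1,D5,A1)→cleaned(A1,D5) ✓  (P1,D5,A2)→cleaned(A2,D5) ✓  (P2,D2,A3)→cleaned(A3,D2) ✓  (P3,D3,A2)→cleaned(A2,D3) ✓  (P3,D4,A2)→cleaned(A2,D4) ✗  (P3,D4,A3)→cleaned(A3,D4) ✗  (P3,D5,A2)→cleaned(A2,D5) ✓  (P4,D2,A2)→cleaned(A2,D2) ✓  (P4,D2,A3)→cleaned(A3,D2) ✓  (P4,D3,A1)→cleaned(A1,D3) ✗  (P4,D3,A3)→cleaned(A3,D3) ✓
Counterexamples (restrictor triples failing the scope): 3.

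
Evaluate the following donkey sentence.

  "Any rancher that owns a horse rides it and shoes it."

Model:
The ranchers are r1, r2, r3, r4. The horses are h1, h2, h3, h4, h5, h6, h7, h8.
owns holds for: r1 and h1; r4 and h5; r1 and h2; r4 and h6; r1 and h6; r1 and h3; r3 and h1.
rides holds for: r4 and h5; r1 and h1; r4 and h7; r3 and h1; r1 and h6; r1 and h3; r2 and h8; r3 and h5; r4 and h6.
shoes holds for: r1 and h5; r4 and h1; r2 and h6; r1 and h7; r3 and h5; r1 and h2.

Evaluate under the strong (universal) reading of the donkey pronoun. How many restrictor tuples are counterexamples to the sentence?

"it" takes "a horse" as antecedent — a donkey pronoun bound across the clause boundary.
Strong reading: for every (r,h) with owns(r,h), rides(r,h) ∧ shoes(r,h).
Restrictor pairs: (r1,h1) ✗  (r1,h2) ✗  (r1,h3) ✗  (r1,h6) ✗  (r3,h1) ✗  (r4,h5) ✗  (r4,h6) ✗
Counterexamples (restrictor pairs failing the scope): 7.

7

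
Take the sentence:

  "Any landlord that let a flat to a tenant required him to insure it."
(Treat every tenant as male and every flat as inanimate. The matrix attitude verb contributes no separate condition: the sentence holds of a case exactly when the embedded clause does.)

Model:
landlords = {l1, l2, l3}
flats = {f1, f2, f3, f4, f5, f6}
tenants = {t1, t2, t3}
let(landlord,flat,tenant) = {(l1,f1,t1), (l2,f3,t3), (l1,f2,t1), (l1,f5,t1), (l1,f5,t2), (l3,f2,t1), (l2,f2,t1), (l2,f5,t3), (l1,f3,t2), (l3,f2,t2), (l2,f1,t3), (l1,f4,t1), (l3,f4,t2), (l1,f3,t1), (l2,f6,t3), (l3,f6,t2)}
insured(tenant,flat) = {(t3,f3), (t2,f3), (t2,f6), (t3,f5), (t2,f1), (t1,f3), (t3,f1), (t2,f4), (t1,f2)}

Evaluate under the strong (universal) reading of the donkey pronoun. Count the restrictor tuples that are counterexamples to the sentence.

"him" takes "a tenant" as antecedent and "it" takes "a flat"; both are donkey pronouns co-varying with the restrictor.
Strong reading: for every (l,f,t) with let(l,f,t), insured(t,f).
Restrictor triples: (l1,f1,t1)→insured(t1,f1) ✗  (l1,f2,t1)→insured(t1,f2) ✓  (l1,f3,t1)→insured(t1,f3) ✓  (l1,f3,t2)→insured(t2,f3) ✓  (l1,f4,t1)→insured(t1,f4) ✗  (l1,f5,t1)→insured(t1,f5) ✗  (l1,f5,t2)→insured(t2,f5) ✗  (l2,f1,t3)→insured(t3,f1) ✓  (l2,f2,t1)→insured(t1,f2) ✓  (l2,f3,t3)→insured(t3,f3) ✓  (l2,f5,t3)→insured(t3,f5) ✓  (l2,f6,t3)→insured(t3,f6) ✗  (l3,f2,t1)→insured(t1,f2) ✓  (l3,f2,t2)→insured(t2,f2) ✗  (l3,f4,t2)→insured(t2,f4) ✓  (l3,f6,t2)→insured(t2,f6) ✓
Counterexamples (restrictor triples failing the scope): 6.

6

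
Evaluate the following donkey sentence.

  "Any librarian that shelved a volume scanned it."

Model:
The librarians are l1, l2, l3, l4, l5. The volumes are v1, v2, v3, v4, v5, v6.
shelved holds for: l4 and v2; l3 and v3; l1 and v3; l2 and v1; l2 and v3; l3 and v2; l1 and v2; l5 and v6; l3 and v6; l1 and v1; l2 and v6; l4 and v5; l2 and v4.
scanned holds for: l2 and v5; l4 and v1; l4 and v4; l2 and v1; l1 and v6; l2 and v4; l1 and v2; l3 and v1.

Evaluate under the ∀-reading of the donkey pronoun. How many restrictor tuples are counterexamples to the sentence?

"it" takes "a volume" as antecedent — a donkey pronoun bound across the clause boundary.
Strong reading: for every (l,v) with shelved(l,v), scanned(l,v).
Restrictor pairs: (l1,v1) ✗  (l1,v2) ✓  (l1,v3) ✗  (l2,v1) ✓  (l2,v3) ✗  (l2,v4) ✓  (l2,v6) ✗  (l3,v2) ✗  (l3,v3) ✗  (l3,v6) ✗  (l4,v2) ✗  (l4,v5) ✗  (l5,v6) ✗
Counterexamples (restrictor pairs failing the scope): 10.

10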